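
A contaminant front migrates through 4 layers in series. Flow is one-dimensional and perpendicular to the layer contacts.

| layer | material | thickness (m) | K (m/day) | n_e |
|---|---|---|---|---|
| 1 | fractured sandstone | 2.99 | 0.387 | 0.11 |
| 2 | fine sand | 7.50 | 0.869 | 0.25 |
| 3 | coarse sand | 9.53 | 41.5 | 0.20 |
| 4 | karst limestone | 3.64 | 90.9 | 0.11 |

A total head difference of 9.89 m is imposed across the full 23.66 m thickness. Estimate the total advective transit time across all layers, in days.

With flow normal to the layers, continuity requires the same specific discharge q through every layer.
Σ(b_i/K_i) = 2.99/0.387 + 7.50/0.869 + 9.53/41.5 + 3.64/90.9 = 16.63 d.
q = Δh / Σ(b_i/K_i) = 9.89 / 16.63 = 0.5948 m/day.
In each layer the seepage velocity is v_i = q/n_i, so the layer transit time is t_i = b_i·n_i / q:
  layer 1 (fractured sandstone): t_1 = 2.99 × 0.11 / 0.5948 = 0.5529 d
  layer 2 (fine sand): t_2 = 7.50 × 0.25 / 0.5948 = 3.152 d
  layer 3 (coarse sand): t_3 = 9.53 × 0.20 / 0.5948 = 3.204 d
  layer 4 (karst limestone): t_4 = 3.64 × 0.11 / 0.5948 = 0.6731 d
Total t = Σ t_i = 7.582 days.

7.58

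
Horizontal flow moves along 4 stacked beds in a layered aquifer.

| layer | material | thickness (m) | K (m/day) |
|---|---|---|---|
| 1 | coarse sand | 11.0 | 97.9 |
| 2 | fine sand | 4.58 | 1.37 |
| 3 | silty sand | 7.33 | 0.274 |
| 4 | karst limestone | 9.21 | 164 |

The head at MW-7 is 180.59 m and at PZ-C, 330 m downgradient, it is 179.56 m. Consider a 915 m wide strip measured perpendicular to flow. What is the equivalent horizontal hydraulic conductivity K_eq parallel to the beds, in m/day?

Flow is parallel to layering, so each bed carries its own Darcy discharge and the transmissivities add.
Σ(K_i·b_i) = 97.9×11.0 + 1.37×4.58 + 0.274×7.33 + 164×9.21 = 2596 m²/day.
Total thickness b = 32.12 m, so K_eq = Σ(K_i·b_i)/b = 80.81 m/day.

80.8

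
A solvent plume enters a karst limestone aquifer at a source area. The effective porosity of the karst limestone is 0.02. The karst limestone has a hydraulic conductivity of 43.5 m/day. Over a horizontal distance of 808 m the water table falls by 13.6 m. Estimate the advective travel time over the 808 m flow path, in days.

22.1

Hydraulic gradient i = Δh / L = 13.6 / 808 = 0.01683.
Darcy flux q = K · i = 43.50 × 0.01683 = 0.7322 m/day.
Seepage velocity v = q / n_e = 0.7322 / 0.02 = 36.61 m/day.
Travel time t = L / v = 808 / 36.61 = 22.07 days.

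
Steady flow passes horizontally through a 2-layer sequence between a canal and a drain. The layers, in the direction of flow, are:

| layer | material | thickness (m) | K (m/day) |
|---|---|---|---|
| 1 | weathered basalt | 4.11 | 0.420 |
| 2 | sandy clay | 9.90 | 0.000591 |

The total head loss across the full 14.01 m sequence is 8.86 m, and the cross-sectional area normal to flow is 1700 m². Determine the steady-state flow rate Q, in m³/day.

Flow is perpendicular to layering, so the layers act in series and the equivalent K is the thickness-weighted harmonic mean.
Total thickness L = 4.11 + 9.90 = 14.01 m.
Σ(b_i/K_i) = 4.11/0.420 + 9.90/0.000591 = 16761 d.
K_eq = L / Σ(b_i/K_i) = 14.01 / 16761 = 0.0008359 m/day.
Q = K_eq · A · (Δh/L) = 0.0008359 × 1700 × (8.86/14.01) = 0.8986 m³/day.

0.899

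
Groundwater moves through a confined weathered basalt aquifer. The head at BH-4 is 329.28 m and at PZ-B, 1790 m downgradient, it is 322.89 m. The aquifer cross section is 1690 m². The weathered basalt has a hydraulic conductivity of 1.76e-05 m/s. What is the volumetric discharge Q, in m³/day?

Convert K: 1.76e-05 m/s × 86400 = 1.521 m/day.
Hydraulic gradient i = (329.28 − 322.89) / 1790 = 6.39 / 1790 = 0.003570.
Darcy's law: Q = K · A · i = 1.521 × 1690 × 0.003570 = 9.174 m³/day.

9.17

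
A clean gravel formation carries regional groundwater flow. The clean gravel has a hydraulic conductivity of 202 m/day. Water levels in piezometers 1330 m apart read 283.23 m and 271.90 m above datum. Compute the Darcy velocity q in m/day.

Hydraulic gradient i = (283.23 − 271.90) / 1330 = 11.33 / 1330 = 0.008519.
Specific discharge q = K · i = 202.0 × 0.008519 = 1.721 m/day.

1.72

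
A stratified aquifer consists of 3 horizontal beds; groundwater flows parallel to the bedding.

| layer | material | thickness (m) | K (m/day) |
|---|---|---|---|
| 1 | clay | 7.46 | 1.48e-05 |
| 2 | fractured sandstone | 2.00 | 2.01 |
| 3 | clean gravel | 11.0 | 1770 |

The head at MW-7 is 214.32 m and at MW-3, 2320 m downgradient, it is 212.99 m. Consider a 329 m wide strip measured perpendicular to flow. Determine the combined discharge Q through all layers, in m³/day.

Flow is parallel to layering, so each bed carries its own Darcy discharge and the transmissivities add.
Σ(K_i·b_i) = 1.48e-05×7.46 + 2.01×2.00 + 1770×11.0 = 19474 m²/day.
Hydraulic gradient i = (214.32 − 212.99) / 2320 = 1.33 / 2320 = 0.0005733.
Q = Σ(K_i·b_i) · W · i = 19474 × 329 × 0.0005733 = 3673 m³/day.

3670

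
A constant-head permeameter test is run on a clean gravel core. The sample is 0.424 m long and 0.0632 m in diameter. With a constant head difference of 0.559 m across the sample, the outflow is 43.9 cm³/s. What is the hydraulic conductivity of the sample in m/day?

917

Cross-sectional area A = π·(d/2)² = π × (0.0632/2)² = 0.003137 m².
Convert discharge: 43.9 cm³/s = 4.390e-05 m³/s.
Darcy's law rearranged: K = Q·L / (A·Δh) = 4.390e-05 × 0.424 / (0.003137 × 0.559) = 0.01061 m/s = 917.1 m/day.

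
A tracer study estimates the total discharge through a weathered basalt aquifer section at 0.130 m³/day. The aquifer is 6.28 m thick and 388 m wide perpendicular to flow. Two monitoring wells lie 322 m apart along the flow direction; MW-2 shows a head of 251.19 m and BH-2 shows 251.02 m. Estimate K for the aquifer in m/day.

0.101

Cross-sectional area A = 388 × 6.28 = 2437 m².
Hydraulic gradient i = (251.19 − 251.02) / 322 = 0.17 / 322 = 0.0005280.
From Q = K·A·i, K = Q / (A·i) = 0.130 / (2437 × 0.0005280) = 0.1011 m/day.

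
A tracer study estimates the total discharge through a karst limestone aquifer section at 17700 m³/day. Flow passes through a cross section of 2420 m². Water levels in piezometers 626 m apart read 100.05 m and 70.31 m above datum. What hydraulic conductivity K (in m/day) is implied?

Hydraulic gradient i = (100.05 − 70.31) / 626 = 29.74 / 626 = 0.04751.
From Q = K·A·i, K = Q / (A·i) = 17700 / (2420 × 0.04751) = 154.0 m/day.

154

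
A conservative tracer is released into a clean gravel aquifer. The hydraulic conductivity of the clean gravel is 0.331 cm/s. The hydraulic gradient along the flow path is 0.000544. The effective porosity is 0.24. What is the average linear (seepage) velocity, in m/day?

0.648

Convert K: 0.331 cm/s × 864 = 286.0 m/day.
Hydraulic gradient i = 0.000544.
Darcy flux q = K · i = 286.0 × 0.0005440 = 0.1556 m/day.
Seepage velocity v = q / n_e = 0.1556 / 0.24 = 0.6482 m/day.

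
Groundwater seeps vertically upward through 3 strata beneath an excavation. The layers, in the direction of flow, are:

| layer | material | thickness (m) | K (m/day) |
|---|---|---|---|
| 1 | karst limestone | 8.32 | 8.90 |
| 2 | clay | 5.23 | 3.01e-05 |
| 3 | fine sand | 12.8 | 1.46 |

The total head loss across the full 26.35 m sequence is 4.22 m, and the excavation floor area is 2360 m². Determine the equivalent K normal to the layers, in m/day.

Flow is perpendicular to layering, so the layers act in series and the equivalent K is the thickness-weighted harmonic mean.
Total thickness L = 8.32 + 5.23 + 12.8 = 26.35 m.
Σ(b_i/K_i) = 8.32/8.90 + 5.23/3.01e-05 + 12.8/1.46 = 1.738e+05 d.
K_eq = L / Σ(b_i/K_i) = 26.35 / 1.738e+05 = 0.0001516 m/day.

0.000152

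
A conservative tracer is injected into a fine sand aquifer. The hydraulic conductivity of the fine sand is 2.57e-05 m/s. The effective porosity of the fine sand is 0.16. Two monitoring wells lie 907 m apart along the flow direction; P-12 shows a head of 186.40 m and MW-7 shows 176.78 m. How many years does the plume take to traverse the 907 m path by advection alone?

Convert K: 2.57e-05 m/s × 86400 = 2.220 m/day.
Hydraulic gradient i = (186.40 − 176.78) / 907 = 9.62 / 907 = 0.01061.
Darcy flux q = K · i = 2.220 × 0.01061 = 0.02355 m/day.
Seepage velocity v = q / n_e = 0.02355 / 0.16 = 0.1472 m/day.
Travel time t = L / v = 907 / 0.1472 = 6162 days = 16.87 years.

16.9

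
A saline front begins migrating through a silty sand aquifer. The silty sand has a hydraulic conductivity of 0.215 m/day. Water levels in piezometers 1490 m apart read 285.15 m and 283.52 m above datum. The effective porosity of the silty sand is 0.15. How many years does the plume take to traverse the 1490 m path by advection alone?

Hydraulic gradient i = (285.15 − 283.52) / 1490 = 1.63 / 1490 = 0.001094.
Darcy flux q = K · i = 0.2150 × 0.001094 = 0.0002352 m/day.
Seepage velocity v = q / n_e = 0.0002352 / 0.15 = 0.001568 m/day.
Travel time t = L / v = 1490 / 0.001568 = 9.502e+05 days = 2602 years.

2600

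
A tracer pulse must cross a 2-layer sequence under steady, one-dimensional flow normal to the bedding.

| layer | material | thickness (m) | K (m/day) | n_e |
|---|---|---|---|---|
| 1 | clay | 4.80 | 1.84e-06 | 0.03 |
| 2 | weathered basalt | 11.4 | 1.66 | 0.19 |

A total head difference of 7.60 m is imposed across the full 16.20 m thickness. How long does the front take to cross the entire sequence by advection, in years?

With flow normal to the layers, continuity requires the same specific discharge q through every layer.
Σ(b_i/K_i) = 4.80/1.84e-06 + 11.4/1.66 = 2.609e+06 d.
q = Δh / Σ(b_i/K_i) = 7.60 / 2.609e+06 = 2.913e-06 m/day.
In each layer the seepage velocity is v_i = q/n_i, so the layer transit time is t_i = b_i·n_i / q:
  layer 1 (clay): t_1 = 4.80 × 0.03 / 2.913e-06 = 49428 d
  layer 2 (weathered basalt): t_2 = 11.4 × 0.19 / 2.913e-06 = 7.435e+05 d
Total t = Σ t_i = 7.929e+05 days = 2171 years.

2170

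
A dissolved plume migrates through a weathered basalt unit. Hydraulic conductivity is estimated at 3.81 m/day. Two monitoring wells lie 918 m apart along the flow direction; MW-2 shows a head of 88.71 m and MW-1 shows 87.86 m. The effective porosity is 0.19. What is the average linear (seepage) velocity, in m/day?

Hydraulic gradient i = (88.71 − 87.86) / 918 = 0.85 / 918 = 0.0009259.
Darcy flux q = K · i = 3.810 × 0.0009259 = 0.003528 m/day.
Seepage velocity v = q / n_e = 0.003528 / 0.19 = 0.01857 m/day.

0.0186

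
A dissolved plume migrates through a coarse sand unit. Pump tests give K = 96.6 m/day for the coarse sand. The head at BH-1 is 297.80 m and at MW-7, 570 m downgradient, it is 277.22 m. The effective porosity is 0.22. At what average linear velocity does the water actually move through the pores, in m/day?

15.9

Hydraulic gradient i = (297.80 − 277.22) / 570 = 20.58 / 570 = 0.03611.
Darcy flux q = K · i = 96.60 × 0.03611 = 3.488 m/day.
Seepage velocity v = q / n_e = 3.488 / 0.22 = 15.85 m/day.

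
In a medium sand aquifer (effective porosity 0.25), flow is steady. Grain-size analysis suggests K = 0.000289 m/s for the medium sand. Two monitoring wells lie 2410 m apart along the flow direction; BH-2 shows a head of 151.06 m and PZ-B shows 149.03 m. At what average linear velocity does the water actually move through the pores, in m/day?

Convert K: 0.000289 m/s × 86400 = 24.97 m/day.
Hydraulic gradient i = (151.06 − 149.03) / 2410 = 2.03 / 2410 = 0.0008423.
Darcy flux q = K · i = 24.97 × 0.0008423 = 0.02103 m/day.
Seepage velocity v = q / n_e = 0.02103 / 0.25 = 0.08413 m/day.

0.0841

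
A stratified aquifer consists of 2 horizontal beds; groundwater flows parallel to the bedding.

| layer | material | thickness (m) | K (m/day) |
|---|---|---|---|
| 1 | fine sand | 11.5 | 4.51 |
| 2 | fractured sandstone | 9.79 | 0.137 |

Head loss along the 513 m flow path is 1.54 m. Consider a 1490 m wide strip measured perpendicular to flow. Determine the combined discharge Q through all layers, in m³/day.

Flow is parallel to layering, so each bed carries its own Darcy discharge and the transmissivities add.
Σ(K_i·b_i) = 4.51×11.5 + 0.137×9.79 = 53.21 m²/day.
Hydraulic gradient i = Δh / L = 1.54 / 513 = 0.003002.
Q = Σ(K_i·b_i) · W · i = 53.21 × 1490 × 0.003002 = 238.0 m³/day.

238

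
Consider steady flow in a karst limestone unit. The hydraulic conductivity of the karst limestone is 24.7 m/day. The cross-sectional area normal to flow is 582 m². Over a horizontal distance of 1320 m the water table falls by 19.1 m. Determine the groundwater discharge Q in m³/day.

208

Hydraulic gradient i = Δh / L = 19.1 / 1320 = 0.01447.
Darcy's law: Q = K · A · i = 24.70 × 582.0 × 0.01447 = 208.0 m³/day.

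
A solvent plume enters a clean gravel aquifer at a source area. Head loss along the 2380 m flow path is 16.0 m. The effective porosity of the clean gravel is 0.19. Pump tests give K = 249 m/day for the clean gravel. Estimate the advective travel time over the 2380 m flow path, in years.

0.740

Hydraulic gradient i = Δh / L = 16.0 / 2380 = 0.006723.
Darcy flux q = K · i = 249.0 × 0.006723 = 1.674 m/day.
Seepage velocity v = q / n_e = 1.674 / 0.19 = 8.810 m/day.
Travel time t = L / v = 2380 / 8.810 = 270.1 days = 0.7396 years.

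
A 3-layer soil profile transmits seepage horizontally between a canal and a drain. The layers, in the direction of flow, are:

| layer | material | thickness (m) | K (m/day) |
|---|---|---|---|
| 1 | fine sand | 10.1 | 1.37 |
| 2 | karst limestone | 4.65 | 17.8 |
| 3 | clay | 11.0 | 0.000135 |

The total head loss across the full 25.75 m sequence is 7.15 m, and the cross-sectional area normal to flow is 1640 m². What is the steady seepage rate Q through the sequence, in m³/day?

Flow is perpendicular to layering, so the layers act in series and the equivalent K is the thickness-weighted harmonic mean.
Total thickness L = 10.1 + 4.65 + 11.0 = 25.75 m.
Σ(b_i/K_i) = 10.1/1.37 + 4.65/17.8 + 11.0/0.000135 = 81489 d.
K_eq = L / Σ(b_i/K_i) = 25.75 / 81489 = 0.0003160 m/day.
Q = K_eq · A · (Δh/L) = 0.0003160 × 1640 × (7.15/25.75) = 0.1439 m³/day.

0.144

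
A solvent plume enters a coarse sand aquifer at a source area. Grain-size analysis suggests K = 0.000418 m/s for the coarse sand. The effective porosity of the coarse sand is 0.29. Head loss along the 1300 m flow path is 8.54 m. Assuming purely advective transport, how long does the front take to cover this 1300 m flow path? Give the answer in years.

4.35

Convert K: 0.000418 m/s × 86400 = 36.12 m/day.
Hydraulic gradient i = Δh / L = 8.54 / 1300 = 0.006569.
Darcy flux q = K · i = 36.12 × 0.006569 = 0.2372 m/day.
Seepage velocity v = q / n_e = 0.2372 / 0.29 = 0.8181 m/day.
Travel time t = L / v = 1300 / 0.8181 = 1589 days = 4.351 years.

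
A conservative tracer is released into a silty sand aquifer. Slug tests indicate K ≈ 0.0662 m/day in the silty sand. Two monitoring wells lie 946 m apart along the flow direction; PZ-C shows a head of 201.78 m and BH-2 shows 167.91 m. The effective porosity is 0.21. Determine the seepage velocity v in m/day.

Hydraulic gradient i = (201.78 − 167.91) / 946 = 33.87 / 946 = 0.03580.
Darcy flux q = K · i = 0.06620 × 0.03580 = 0.002370 m/day.
Seepage velocity v = q / n_e = 0.002370 / 0.21 = 0.01129 m/day.

0.0113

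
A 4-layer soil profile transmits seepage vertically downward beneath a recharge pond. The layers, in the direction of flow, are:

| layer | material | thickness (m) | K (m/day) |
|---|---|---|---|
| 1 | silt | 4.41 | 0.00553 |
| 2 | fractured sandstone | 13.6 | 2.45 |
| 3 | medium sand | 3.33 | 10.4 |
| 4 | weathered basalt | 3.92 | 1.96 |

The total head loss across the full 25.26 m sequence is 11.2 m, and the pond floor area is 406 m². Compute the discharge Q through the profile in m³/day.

Flow is perpendicular to layering, so the layers act in series and the equivalent K is the thickness-weighted harmonic mean.
Total thickness L = 4.41 + 13.6 + 3.33 + 3.92 = 25.26 m.
Σ(b_i/K_i) = 4.41/0.00553 + 13.6/2.45 + 3.33/10.4 + 3.92/1.96 = 805.3 d.
K_eq = L / Σ(b_i/K_i) = 25.26 / 805.3 = 0.03137 m/day.
Q = K_eq · A · (Δh/L) = 0.03137 × 406 × (11.2/25.26) = 5.646 m³/day.

5.65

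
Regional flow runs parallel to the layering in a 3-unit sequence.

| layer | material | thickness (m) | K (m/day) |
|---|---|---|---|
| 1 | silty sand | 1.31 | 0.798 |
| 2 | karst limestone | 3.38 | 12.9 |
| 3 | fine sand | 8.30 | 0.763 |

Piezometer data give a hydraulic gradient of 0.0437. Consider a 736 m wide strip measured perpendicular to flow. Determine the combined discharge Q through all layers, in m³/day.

Flow is parallel to layering, so each bed carries its own Darcy discharge and the transmissivities add.
Σ(K_i·b_i) = 0.798×1.31 + 12.9×3.38 + 0.763×8.30 = 50.98 m²/day.
Hydraulic gradient i = 0.0437.
Q = Σ(K_i·b_i) · W · i = 50.98 × 736 × 0.04370 = 1640 m³/day.

1640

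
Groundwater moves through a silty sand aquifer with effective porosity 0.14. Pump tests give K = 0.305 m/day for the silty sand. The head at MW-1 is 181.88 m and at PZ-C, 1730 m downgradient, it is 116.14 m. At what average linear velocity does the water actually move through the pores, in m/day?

Hydraulic gradient i = (181.88 − 116.14) / 1730 = 65.74 / 1730 = 0.03800.
Darcy flux q = K · i = 0.3050 × 0.03800 = 0.01159 m/day.
Seepage velocity v = q / n_e = 0.01159 / 0.14 = 0.08279 m/day.

0.0828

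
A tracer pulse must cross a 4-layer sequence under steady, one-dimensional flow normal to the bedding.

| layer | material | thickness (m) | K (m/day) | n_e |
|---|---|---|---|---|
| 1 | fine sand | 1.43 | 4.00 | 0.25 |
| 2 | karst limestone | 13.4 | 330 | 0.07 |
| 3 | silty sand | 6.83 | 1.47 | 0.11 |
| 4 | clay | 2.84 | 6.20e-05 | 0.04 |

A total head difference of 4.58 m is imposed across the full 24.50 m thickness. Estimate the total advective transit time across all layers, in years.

With flow normal to the layers, continuity requires the same specific discharge q through every layer.
Σ(b_i/K_i) = 1.43/4.00 + 13.4/330 + 6.83/1.47 + 2.84/6.20e-05 = 45811 d.
q = Δh / Σ(b_i/K_i) = 4.58 / 45811 = 9.997e-05 m/day.
In each layer the seepage velocity is v_i = q/n_i, so the layer transit time is t_i = b_i·n_i / q:
  layer 1 (fine sand): t_1 = 1.43 × 0.25 / 9.997e-05 = 3576 d
  layer 2 (karst limestone): t_2 = 13.4 × 0.07 / 9.997e-05 = 9382 d
  layer 3 (silty sand): t_3 = 6.83 × 0.11 / 9.997e-05 = 7515 d
  layer 4 (clay): t_4 = 2.84 × 0.04 / 9.997e-05 = 1136 d
Total t = Σ t_i = 21609 days = 59.16 years.

59.2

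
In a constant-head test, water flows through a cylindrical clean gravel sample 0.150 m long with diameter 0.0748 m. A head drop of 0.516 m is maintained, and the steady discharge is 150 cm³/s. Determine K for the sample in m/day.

857

Cross-sectional area A = π·(d/2)² = π × (0.0748/2)² = 0.004394 m².
Convert discharge: 150 cm³/s = 0.0001500 m³/s.
Darcy's law rearranged: K = Q·L / (A·Δh) = 0.0001500 × 0.150 / (0.004394 × 0.516) = 0.009923 m/s = 857.3 m/day.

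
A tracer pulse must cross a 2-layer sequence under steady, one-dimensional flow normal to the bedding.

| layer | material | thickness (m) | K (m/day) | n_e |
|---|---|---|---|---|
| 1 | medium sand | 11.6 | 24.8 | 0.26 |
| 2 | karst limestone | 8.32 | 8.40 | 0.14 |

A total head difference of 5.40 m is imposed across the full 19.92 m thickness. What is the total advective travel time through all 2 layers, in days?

1.13

With flow normal to the layers, continuity requires the same specific discharge q through every layer.
Σ(b_i/K_i) = 11.6/24.8 + 8.32/8.40 = 1.458 d.
q = Δh / Σ(b_i/K_i) = 5.40 / 1.458 = 3.703 m/day.
In each layer the seepage velocity is v_i = q/n_i, so the layer transit time is t_i = b_i·n_i / q:
  layer 1 (medium sand): t_1 = 11.6 × 0.26 / 3.703 = 0.8144 d
  layer 2 (karst limestone): t_2 = 8.32 × 0.14 / 3.703 = 0.3145 d
Total t = Σ t_i = 1.129 days.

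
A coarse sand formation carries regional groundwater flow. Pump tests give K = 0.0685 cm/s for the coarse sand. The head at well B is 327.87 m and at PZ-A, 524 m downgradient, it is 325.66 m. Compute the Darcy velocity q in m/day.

0.250

Convert K: 0.0685 cm/s × 864 = 59.18 m/day.
Hydraulic gradient i = (327.87 − 325.66) / 524 = 2.21 / 524 = 0.004218.
Specific discharge q = K · i = 59.18 × 0.004218 = 0.2496 m/day.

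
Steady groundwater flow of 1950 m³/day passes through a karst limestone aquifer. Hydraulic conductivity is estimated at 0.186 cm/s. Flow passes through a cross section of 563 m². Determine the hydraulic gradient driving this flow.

0.0216

Convert K: 0.186 cm/s × 864 = 160.7 m/day.
From Q = K·A·i, i = Q / (K·A) = 1950 / (160.7 × 563.0) = 0.02155.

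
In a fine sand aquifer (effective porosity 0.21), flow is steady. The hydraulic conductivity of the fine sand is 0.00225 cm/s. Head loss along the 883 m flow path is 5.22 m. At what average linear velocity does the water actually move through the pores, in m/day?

0.0547

Convert K: 0.00225 cm/s × 864 = 1.944 m/day.
Hydraulic gradient i = Δh / L = 5.22 / 883 = 0.005912.
Darcy flux q = K · i = 1.944 × 0.005912 = 0.01149 m/day.
Seepage velocity v = q / n_e = 0.01149 / 0.21 = 0.05473 m/day.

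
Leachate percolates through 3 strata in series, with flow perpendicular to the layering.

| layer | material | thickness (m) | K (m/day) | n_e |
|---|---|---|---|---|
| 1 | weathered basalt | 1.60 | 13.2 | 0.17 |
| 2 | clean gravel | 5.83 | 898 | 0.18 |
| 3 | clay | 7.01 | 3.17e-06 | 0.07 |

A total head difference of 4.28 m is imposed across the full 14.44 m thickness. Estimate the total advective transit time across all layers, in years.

With flow normal to the layers, continuity requires the same specific discharge q through every layer.
Σ(b_i/K_i) = 1.60/13.2 + 5.83/898 + 7.01/3.17e-06 = 2.211e+06 d.
q = Δh / Σ(b_i/K_i) = 4.28 / 2.211e+06 = 1.935e-06 m/day.
In each layer the seepage velocity is v_i = q/n_i, so the layer transit time is t_i = b_i·n_i / q:
  layer 1 (weathered basalt): t_1 = 1.60 × 0.17 / 1.935e-06 = 1.405e+05 d
  layer 2 (clean gravel): t_2 = 5.83 × 0.18 / 1.935e-06 = 5.422e+05 d
  layer 3 (clay): t_3 = 7.01 × 0.07 / 1.935e-06 = 2.535e+05 d
Total t = Σ t_i = 9.363e+05 days = 2563 years.

2560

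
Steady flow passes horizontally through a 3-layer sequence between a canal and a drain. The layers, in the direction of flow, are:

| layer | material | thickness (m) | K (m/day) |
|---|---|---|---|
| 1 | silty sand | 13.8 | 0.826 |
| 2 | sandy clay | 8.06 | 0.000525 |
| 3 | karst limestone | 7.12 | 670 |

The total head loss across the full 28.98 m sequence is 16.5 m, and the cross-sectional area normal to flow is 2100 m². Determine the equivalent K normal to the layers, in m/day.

Flow is perpendicular to layering, so the layers act in series and the equivalent K is the thickness-weighted harmonic mean.
Total thickness L = 13.8 + 8.06 + 7.12 = 28.98 m.
Σ(b_i/K_i) = 13.8/0.826 + 8.06/0.000525 + 7.12/670 = 15369 d.
K_eq = L / Σ(b_i/K_i) = 28.98 / 15369 = 0.001886 m/day.

0.00189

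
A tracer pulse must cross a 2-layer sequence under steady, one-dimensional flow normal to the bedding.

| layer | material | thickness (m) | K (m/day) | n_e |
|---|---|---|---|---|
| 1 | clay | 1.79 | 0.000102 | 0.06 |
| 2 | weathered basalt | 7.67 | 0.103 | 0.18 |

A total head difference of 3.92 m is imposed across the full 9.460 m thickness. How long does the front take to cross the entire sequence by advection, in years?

With flow normal to the layers, continuity requires the same specific discharge q through every layer.
Σ(b_i/K_i) = 1.79/0.000102 + 7.67/0.103 = 17623 d.
q = Δh / Σ(b_i/K_i) = 3.92 / 17623 = 0.0002224 m/day.
In each layer the seepage velocity is v_i = q/n_i, so the layer transit time is t_i = b_i·n_i / q:
  layer 1 (clay): t_1 = 1.79 × 0.06 / 0.0002224 = 482.8 d
  layer 2 (weathered basalt): t_2 = 7.67 × 0.18 / 0.0002224 = 6207 d
Total t = Σ t_i = 6690 days = 18.32 years.

18.3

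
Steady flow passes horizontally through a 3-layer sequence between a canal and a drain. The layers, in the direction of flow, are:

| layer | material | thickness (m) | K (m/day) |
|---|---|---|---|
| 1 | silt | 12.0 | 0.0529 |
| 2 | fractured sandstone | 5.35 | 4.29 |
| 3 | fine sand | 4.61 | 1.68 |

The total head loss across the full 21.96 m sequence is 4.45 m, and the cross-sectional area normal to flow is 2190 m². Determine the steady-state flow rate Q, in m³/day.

Flow is perpendicular to layering, so the layers act in series and the equivalent K is the thickness-weighted harmonic mean.
Total thickness L = 12.0 + 5.35 + 4.61 = 21.96 m.
Σ(b_i/K_i) = 12.0/0.0529 + 5.35/4.29 + 4.61/1.68 = 230.8 d.
K_eq = L / Σ(b_i/K_i) = 21.96 / 230.8 = 0.09513 m/day.
Q = K_eq · A · (Δh/L) = 0.09513 × 2190 × (4.45/21.96) = 42.22 m³/day.

42.2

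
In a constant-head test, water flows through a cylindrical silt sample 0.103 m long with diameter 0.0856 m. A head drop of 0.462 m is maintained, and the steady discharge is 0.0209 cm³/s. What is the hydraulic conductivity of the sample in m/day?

0.0700

Cross-sectional area A = π·(d/2)² = π × (0.0856/2)² = 0.005755 m².
Convert discharge: 0.0209 cm³/s = 2.090e-08 m³/s.
Darcy's law rearranged: K = Q·L / (A·Δh) = 2.090e-08 × 0.103 / (0.005755 × 0.462) = 8.097e-07 m/s = 0.06995 m/day.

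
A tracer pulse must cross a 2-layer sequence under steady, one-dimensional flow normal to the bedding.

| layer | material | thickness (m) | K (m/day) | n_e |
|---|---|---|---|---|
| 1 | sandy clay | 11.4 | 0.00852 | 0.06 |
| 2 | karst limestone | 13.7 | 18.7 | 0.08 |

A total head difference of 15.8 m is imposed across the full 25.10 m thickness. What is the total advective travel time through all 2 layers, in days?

With flow normal to the layers, continuity requires the same specific discharge q through every layer.
Σ(b_i/K_i) = 11.4/0.00852 + 13.7/18.7 = 1339 d.
q = Δh / Σ(b_i/K_i) = 15.8 / 1339 = 0.01180 m/day.
In each layer the seepage velocity is v_i = q/n_i, so the layer transit time is t_i = b_i·n_i / q:
  layer 1 (sandy clay): t_1 = 11.4 × 0.06 / 0.01180 = 57.96 d
  layer 2 (karst limestone): t_2 = 13.7 × 0.08 / 0.01180 = 92.87 d
Total t = Σ t_i = 150.8 days.

151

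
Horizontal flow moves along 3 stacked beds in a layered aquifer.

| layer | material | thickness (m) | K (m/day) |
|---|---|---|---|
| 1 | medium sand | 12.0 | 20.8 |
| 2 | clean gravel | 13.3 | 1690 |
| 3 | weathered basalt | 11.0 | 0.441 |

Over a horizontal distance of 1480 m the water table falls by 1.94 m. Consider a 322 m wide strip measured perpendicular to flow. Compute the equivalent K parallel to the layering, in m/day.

Flow is parallel to layering, so each bed carries its own Darcy discharge and the transmissivities add.
Σ(K_i·b_i) = 20.8×12.0 + 1690×13.3 + 0.441×11.0 = 22731 m²/day.
Total thickness b = 36.30 m, so K_eq = Σ(K_i·b_i)/b = 626.2 m/day.

626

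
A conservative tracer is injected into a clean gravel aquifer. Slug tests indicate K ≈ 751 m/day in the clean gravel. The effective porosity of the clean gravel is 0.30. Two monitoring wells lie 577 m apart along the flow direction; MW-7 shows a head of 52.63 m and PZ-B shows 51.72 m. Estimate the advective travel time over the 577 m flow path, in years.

Hydraulic gradient i = (52.63 − 51.72) / 577 = 0.91 / 577 = 0.001577.
Darcy flux q = K · i = 751.0 × 0.001577 = 1.184 m/day.
Seepage velocity v = q / n_e = 1.184 / 0.30 = 3.948 m/day.
Travel time t = L / v = 577 / 3.948 = 146.1 days = 0.4001 years.

0.400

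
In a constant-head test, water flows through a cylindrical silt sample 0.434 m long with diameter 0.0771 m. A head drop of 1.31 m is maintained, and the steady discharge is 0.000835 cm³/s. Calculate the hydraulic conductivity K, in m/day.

Cross-sectional area A = π·(d/2)² = π × (0.0771/2)² = 0.004669 m².
Convert discharge: 0.000835 cm³/s = 8.350e-10 m³/s.
Darcy's law rearranged: K = Q·L / (A·Δh) = 8.350e-10 × 0.434 / (0.004669 × 1.31) = 5.925e-08 m/s = 0.005119 m/day.

0.00512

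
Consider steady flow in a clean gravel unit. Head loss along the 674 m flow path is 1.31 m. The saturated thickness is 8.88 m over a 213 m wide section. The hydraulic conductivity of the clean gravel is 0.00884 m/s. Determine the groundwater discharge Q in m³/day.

Convert K: 0.00884 m/s × 86400 = 763.8 m/day.
Cross-sectional area A = 213 × 8.88 = 1891 m².
Hydraulic gradient i = Δh / L = 1.31 / 674 = 0.001944.
Darcy's law: Q = K · A · i = 763.8 × 1891 × 0.001944 = 2808 m³/day.

2810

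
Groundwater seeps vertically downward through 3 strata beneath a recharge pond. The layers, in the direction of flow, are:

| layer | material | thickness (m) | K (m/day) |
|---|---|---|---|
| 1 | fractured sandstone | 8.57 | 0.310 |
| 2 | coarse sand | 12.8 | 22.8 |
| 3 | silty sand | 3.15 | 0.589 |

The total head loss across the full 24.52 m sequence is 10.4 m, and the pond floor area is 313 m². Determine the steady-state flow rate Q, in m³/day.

97.0

Flow is perpendicular to layering, so the layers act in series and the equivalent K is the thickness-weighted harmonic mean.
Total thickness L = 8.57 + 12.8 + 3.15 = 24.52 m.
Σ(b_i/K_i) = 8.57/0.310 + 12.8/22.8 + 3.15/0.589 = 33.55 d.
K_eq = L / Σ(b_i/K_i) = 24.52 / 33.55 = 0.7307 m/day.
Q = K_eq · A · (Δh/L) = 0.7307 × 313 × (10.4/24.52) = 97.01 m³/day.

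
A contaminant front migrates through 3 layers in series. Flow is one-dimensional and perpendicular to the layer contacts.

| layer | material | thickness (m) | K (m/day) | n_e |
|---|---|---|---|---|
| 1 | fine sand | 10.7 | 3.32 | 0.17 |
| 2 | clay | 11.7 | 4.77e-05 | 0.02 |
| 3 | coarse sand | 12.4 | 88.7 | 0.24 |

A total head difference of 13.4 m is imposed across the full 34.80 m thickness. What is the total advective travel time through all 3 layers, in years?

252

With flow normal to the layers, continuity requires the same specific discharge q through every layer.
Σ(b_i/K_i) = 10.7/3.32 + 11.7/4.77e-05 + 12.4/88.7 = 2.453e+05 d.
q = Δh / Σ(b_i/K_i) = 13.4 / 2.453e+05 = 5.463e-05 m/day.
In each layer the seepage velocity is v_i = q/n_i, so the layer transit time is t_i = b_i·n_i / q:
  layer 1 (fine sand): t_1 = 10.7 × 0.17 / 5.463e-05 = 33297 d
  layer 2 (clay): t_2 = 11.7 × 0.02 / 5.463e-05 = 4283 d
  layer 3 (coarse sand): t_3 = 12.4 × 0.24 / 5.463e-05 = 54476 d
Total t = Σ t_i = 92056 days = 252.0 years.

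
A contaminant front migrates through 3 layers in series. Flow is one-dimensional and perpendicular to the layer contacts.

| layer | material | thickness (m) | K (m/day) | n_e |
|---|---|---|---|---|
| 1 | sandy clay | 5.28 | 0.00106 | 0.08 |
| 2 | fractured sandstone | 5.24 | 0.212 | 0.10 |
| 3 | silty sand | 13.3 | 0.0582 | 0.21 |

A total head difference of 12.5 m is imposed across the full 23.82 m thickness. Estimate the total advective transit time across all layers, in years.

With flow normal to the layers, continuity requires the same specific discharge q through every layer.
Σ(b_i/K_i) = 5.28/0.00106 + 5.24/0.212 + 13.3/0.0582 = 5234 d.
q = Δh / Σ(b_i/K_i) = 12.5 / 5234 = 0.002388 m/day.
In each layer the seepage velocity is v_i = q/n_i, so the layer transit time is t_i = b_i·n_i / q:
  layer 1 (sandy clay): t_1 = 5.28 × 0.08 / 0.002388 = 176.9 d
  layer 2 (fractured sandstone): t_2 = 5.24 × 0.10 / 0.002388 = 219.4 d
  layer 3 (silty sand): t_3 = 13.3 × 0.21 / 0.002388 = 1170 d
Total t = Σ t_i = 1566 days = 4.287 years.

4.29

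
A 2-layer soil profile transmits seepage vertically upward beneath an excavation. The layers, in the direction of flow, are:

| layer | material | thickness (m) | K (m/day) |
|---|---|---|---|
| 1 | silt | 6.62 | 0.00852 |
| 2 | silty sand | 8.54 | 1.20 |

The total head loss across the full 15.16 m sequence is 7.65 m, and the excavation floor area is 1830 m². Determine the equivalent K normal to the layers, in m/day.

Flow is perpendicular to layering, so the layers act in series and the equivalent K is the thickness-weighted harmonic mean.
Total thickness L = 6.62 + 8.54 = 15.16 m.
Σ(b_i/K_i) = 6.62/0.00852 + 8.54/1.20 = 784.1 d.
K_eq = L / Σ(b_i/K_i) = 15.16 / 784.1 = 0.01933 m/day.

0.0193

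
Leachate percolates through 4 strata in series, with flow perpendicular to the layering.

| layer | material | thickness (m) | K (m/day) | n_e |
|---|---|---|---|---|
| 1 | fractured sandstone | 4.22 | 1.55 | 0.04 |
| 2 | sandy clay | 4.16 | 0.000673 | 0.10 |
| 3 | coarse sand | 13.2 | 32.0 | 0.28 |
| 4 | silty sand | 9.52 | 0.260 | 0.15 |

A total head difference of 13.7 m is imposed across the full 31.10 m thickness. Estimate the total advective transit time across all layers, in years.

7.10

With flow normal to the layers, continuity requires the same specific discharge q through every layer.
Σ(b_i/K_i) = 4.22/1.55 + 4.16/0.000673 + 13.2/32.0 + 9.52/0.260 = 6221 d.
q = Δh / Σ(b_i/K_i) = 13.7 / 6221 = 0.002202 m/day.
In each layer the seepage velocity is v_i = q/n_i, so the layer transit time is t_i = b_i·n_i / q:
  layer 1 (fractured sandstone): t_1 = 4.22 × 0.04 / 0.002202 = 76.65 d
  layer 2 (sandy clay): t_2 = 4.16 × 0.10 / 0.002202 = 188.9 d
  layer 3 (coarse sand): t_3 = 13.2 × 0.28 / 0.002202 = 1678 d
  layer 4 (silty sand): t_4 = 9.52 × 0.15 / 0.002202 = 648.4 d
Total t = Σ t_i = 2592 days = 7.097 years.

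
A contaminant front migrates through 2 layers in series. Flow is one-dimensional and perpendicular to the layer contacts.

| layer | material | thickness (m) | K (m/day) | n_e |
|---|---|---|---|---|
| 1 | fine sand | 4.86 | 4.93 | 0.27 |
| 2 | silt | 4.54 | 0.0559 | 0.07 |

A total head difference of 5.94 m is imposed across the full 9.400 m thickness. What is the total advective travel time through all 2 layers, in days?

With flow normal to the layers, continuity requires the same specific discharge q through every layer.
Σ(b_i/K_i) = 4.86/4.93 + 4.54/0.0559 = 82.20 d.
q = Δh / Σ(b_i/K_i) = 5.94 / 82.20 = 0.07226 m/day.
In each layer the seepage velocity is v_i = q/n_i, so the layer transit time is t_i = b_i·n_i / q:
  layer 1 (fine sand): t_1 = 4.86 × 0.27 / 0.07226 = 18.16 d
  layer 2 (silt): t_2 = 4.54 × 0.07 / 0.07226 = 4.398 d
Total t = Σ t_i = 22.56 days.

22.6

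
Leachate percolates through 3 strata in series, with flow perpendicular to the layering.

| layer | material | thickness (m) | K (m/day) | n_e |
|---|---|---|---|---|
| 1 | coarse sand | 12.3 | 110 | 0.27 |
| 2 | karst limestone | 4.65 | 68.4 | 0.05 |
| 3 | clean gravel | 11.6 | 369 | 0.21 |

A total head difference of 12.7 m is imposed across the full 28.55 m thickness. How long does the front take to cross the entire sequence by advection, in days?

With flow normal to the layers, continuity requires the same specific discharge q through every layer.
Σ(b_i/K_i) = 12.3/110 + 4.65/68.4 + 11.6/369 = 0.2112 d.
q = Δh / Σ(b_i/K_i) = 12.7 / 0.2112 = 60.12 m/day.
In each layer the seepage velocity is v_i = q/n_i, so the layer transit time is t_i = b_i·n_i / q:
  layer 1 (coarse sand): t_1 = 12.3 × 0.27 / 60.12 = 0.05524 d
  layer 2 (karst limestone): t_2 = 4.65 × 0.05 / 60.12 = 0.003867 d
  layer 3 (clean gravel): t_3 = 11.6 × 0.21 / 60.12 = 0.04052 d
Total t = Σ t_i = 0.09962 days.

0.0996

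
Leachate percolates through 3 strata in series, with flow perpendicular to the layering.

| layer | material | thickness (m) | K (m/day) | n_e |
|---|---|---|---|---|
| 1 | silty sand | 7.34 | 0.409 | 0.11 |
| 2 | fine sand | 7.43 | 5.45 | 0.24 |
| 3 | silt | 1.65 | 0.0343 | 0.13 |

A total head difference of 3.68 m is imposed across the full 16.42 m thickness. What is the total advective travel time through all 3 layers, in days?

With flow normal to the layers, continuity requires the same specific discharge q through every layer.
Σ(b_i/K_i) = 7.34/0.409 + 7.43/5.45 + 1.65/0.0343 = 67.41 d.
q = Δh / Σ(b_i/K_i) = 3.68 / 67.41 = 0.05459 m/day.
In each layer the seepage velocity is v_i = q/n_i, so the layer transit time is t_i = b_i·n_i / q:
  layer 1 (silty sand): t_1 = 7.34 × 0.11 / 0.05459 = 14.79 d
  layer 2 (fine sand): t_2 = 7.43 × 0.24 / 0.05459 = 32.67 d
  layer 3 (silt): t_3 = 1.65 × 0.13 / 0.05459 = 3.929 d
Total t = Σ t_i = 51.39 days.

51.4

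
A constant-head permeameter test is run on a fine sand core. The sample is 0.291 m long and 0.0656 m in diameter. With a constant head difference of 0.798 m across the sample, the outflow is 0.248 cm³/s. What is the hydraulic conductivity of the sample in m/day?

2.31

Cross-sectional area A = π·(d/2)² = π × (0.0656/2)² = 0.003380 m².
Convert discharge: 0.248 cm³/s = 2.480e-07 m³/s.
Darcy's law rearranged: K = Q·L / (A·Δh) = 2.480e-07 × 0.291 / (0.003380 × 0.798) = 2.676e-05 m/s = 2.312 m/day.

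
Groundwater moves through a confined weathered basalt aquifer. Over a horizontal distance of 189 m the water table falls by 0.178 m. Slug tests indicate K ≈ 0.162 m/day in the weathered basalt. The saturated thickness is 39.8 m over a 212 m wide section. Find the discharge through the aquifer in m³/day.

Cross-sectional area A = 212 × 39.8 = 8438 m².
Hydraulic gradient i = Δh / L = 0.178 / 189 = 0.0009418.
Darcy's law: Q = K · A · i = 0.1620 × 8438 × 0.0009418 = 1.287 m³/day.

1.29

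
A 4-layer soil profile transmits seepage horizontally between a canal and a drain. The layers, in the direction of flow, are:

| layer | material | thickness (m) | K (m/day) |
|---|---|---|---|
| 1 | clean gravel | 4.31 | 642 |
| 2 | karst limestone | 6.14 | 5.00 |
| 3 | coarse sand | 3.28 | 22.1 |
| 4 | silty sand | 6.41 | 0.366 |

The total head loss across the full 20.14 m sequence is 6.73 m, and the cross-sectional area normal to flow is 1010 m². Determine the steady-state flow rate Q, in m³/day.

360

Flow is perpendicular to layering, so the layers act in series and the equivalent K is the thickness-weighted harmonic mean.
Total thickness L = 4.31 + 6.14 + 3.28 + 6.41 = 20.14 m.
Σ(b_i/K_i) = 4.31/642 + 6.14/5.00 + 3.28/22.1 + 6.41/0.366 = 18.90 d.
K_eq = L / Σ(b_i/K_i) = 20.14 / 18.90 = 1.066 m/day.
Q = K_eq · A · (Δh/L) = 1.066 × 1010 × (6.73/20.14) = 359.7 m³/day.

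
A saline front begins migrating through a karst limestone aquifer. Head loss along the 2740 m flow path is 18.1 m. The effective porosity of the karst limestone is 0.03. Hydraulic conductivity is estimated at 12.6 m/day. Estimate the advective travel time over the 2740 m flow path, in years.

Hydraulic gradient i = Δh / L = 18.1 / 2740 = 0.006606.
Darcy flux q = K · i = 12.60 × 0.006606 = 0.08323 m/day.
Seepage velocity v = q / n_e = 0.08323 / 0.03 = 2.774 m/day.
Travel time t = L / v = 2740 / 2.774 = 987.6 days = 2.704 years.

2.70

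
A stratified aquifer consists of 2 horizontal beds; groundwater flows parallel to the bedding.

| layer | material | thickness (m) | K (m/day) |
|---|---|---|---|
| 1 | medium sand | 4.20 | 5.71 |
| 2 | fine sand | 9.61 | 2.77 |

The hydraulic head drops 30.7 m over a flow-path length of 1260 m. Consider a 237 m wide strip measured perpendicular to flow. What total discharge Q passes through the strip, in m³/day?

292

Flow is parallel to layering, so each bed carries its own Darcy discharge and the transmissivities add.
Σ(K_i·b_i) = 5.71×4.20 + 2.77×9.61 = 50.60 m²/day.
Hydraulic gradient i = Δh / L = 30.7 / 1260 = 0.02437.
Q = Σ(K_i·b_i) · W · i = 50.60 × 237 × 0.02437 = 292.2 m³/day.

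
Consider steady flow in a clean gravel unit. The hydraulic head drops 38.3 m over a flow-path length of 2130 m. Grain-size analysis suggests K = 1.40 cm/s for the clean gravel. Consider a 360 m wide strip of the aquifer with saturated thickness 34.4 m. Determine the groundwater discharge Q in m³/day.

Convert K: 1.40 cm/s × 864 = 1210 m/day.
Cross-sectional area A = 360 × 34.4 = 12384 m².
Hydraulic gradient i = Δh / L = 38.3 / 2130 = 0.01798.
Darcy's law: Q = K · A · i = 1210 × 12384 × 0.01798 = 2.694e+05 m³/day.

269000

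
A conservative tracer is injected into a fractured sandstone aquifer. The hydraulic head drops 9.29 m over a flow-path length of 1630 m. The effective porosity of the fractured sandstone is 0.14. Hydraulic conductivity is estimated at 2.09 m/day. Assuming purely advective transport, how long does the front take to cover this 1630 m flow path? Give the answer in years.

Hydraulic gradient i = Δh / L = 9.29 / 1630 = 0.005699.
Darcy flux q = K · i = 2.090 × 0.005699 = 0.01191 m/day.
Seepage velocity v = q / n_e = 0.01191 / 0.14 = 0.08508 m/day.
Travel time t = L / v = 1630 / 0.08508 = 19158 days = 52.45 years.

52.5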